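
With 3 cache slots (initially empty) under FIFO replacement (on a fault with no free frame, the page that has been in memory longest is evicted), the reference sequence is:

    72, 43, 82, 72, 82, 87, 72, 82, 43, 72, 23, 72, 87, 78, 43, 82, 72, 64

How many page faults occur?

13

72 → fault, frames [72]
43 → fault, frames [72, 43]
82 → fault, frames [72, 43, 82]
72 → hit
82 → hit
87 → fault, evict 72, frames [43, 82, 87]
72 → fault, evict 43, frames [82, 87, 72]
82 → hit
43 → fault, evict 82, frames [87, 72, 43]
72 → hit
23 → fault, evict 87, frames [72, 43, 23]
72 → hit
87 → fault, evict 72, frames [43, 23, 87]
78 → fault, evict 43, frames [23, 87, 78]
43 → fault, evict 23, frames [87, 78, 43]
82 → fault, evict 87, frames [78, 43, 82]
72 → fault, evict 78, frames [43, 82, 72]
64 → fault, evict 43, frames [82, 72, 64]
Page faults: 13.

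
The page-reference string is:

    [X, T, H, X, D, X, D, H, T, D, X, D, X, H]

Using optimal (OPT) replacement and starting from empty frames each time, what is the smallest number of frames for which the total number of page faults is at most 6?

3

f=1: 14 faults
f=2: 8 faults
f=3: 6 faults
f=4: 4 faults
Smallest f with faults ≤ 6 is 3.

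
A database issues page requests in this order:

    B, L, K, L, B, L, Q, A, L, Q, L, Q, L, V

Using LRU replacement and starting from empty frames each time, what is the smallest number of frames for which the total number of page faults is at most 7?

3

f=1: 14 faults
f=2: 9 faults
f=3: 6 faults
f=4: 6 faults
f=5: 6 faults
f=6: 6 faults
Smallest f with faults ≤ 7 is 3.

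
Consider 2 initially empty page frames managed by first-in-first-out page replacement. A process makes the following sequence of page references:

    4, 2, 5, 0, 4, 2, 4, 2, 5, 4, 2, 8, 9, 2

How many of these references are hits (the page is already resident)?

4: miss, frames (4)
2: miss, frames (4 2)
5: miss, evict 4, frames (2 5)
0: miss, evict 2, frames (5 0)
4: miss, evict 5, frames (0 4)
2: miss, evict 0, frames (4 2)
4: hit
2: hit
5: miss, evict 4, frames (2 5)
4: miss, evict 2, frames (5 4)
2: miss, evict 5, frames (4 2)
8: miss, evict 4, frames (2 8)
9: miss, evict 2, frames (8 9)
2: miss, evict 8, frames (9 2)
Hits: 2.

2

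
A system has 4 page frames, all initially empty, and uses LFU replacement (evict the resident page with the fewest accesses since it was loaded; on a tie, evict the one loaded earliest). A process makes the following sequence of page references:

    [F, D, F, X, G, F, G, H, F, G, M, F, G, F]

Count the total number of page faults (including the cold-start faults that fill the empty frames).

F -> miss, frames [F]
D -> miss, frames [F, D]
F -> hit
X -> miss, frames [F, D, X]
G -> miss, frames [F, D, X, G]
F -> hit
G -> hit
H -> miss, evict D, frames [F, X, G, H]
F -> hit
G -> hit
M -> miss, evict X, frames [F, G, H, M]
F -> hit
G -> hit
F -> hit
Page faults: 6.

6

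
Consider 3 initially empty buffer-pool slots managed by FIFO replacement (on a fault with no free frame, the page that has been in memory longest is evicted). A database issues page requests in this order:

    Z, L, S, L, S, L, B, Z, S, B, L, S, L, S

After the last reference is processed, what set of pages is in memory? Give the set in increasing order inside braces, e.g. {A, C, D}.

Z -> miss, frames (Z)
L -> miss, frames (Z L)
S -> miss, frames (Z L S)
L -> hit
S -> hit
L -> hit
B -> miss, evict Z, frames (L S B)
Z -> miss, evict L, frames (S B Z)
S -> hit
B -> hit
L -> miss, evict S, frames (B Z L)
S -> miss, evict B, frames (Z L S)
L -> hit
S -> hit

{L, S, Z}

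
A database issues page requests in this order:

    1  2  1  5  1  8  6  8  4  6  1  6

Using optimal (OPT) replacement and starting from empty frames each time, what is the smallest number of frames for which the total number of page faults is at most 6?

3

f=1: 12 faults
f=2: 7 faults
f=3: 6 faults
f=4: 6 faults
f=5: 6 faults
f=6: 6 faults
Smallest f with faults ≤ 6 is 3.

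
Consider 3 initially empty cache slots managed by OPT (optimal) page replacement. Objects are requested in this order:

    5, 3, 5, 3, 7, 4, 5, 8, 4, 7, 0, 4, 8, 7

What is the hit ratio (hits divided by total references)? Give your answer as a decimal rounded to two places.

0.50

5 → fault, frames [5]
3 → fault, frames [5, 3]
5 → hit
3 → hit
7 → fault, frames [5, 3, 7]
4 → fault, evict 3, frames [5, 7, 4]
5 → hit
8 → fault, evict 5, frames [7, 4, 8]
4 → hit
7 → hit
0 → fault, evict 7, frames [4, 8, 0]
4 → hit
8 → hit
7 → fault, evict 0, frames [4, 8, 7]
Hits: 7 of 14 references → 7/14 = 0.5000.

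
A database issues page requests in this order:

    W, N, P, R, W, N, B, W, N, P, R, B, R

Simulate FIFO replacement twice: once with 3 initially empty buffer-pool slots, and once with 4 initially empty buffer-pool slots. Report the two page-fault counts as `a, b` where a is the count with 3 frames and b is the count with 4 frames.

3 frames: F F F F F F F . . F F . . → 9 faults.
4 frames: F F F F . . F F F F F F . → 10 faults.
10 > 9: adding a frame increased faults — Belady's anomaly.

9, 10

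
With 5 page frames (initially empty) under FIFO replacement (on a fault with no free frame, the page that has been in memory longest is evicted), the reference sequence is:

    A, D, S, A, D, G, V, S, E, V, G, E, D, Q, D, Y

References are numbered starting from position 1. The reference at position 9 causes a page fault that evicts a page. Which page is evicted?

pos 1: A → fault, frames {A}
pos 2: D → fault, frames {A,D}
pos 3: S → fault, frames {A,D,S}
pos 4: A → hit
pos 5: D → hit
pos 6: G → fault, frames {A,D,S,G}
pos 7: V → fault, frames {A,D,S,G,V}
pos 8: S → hit
pos 9: E → fault, evict A, frames {D,S,G,V,E}
At position 9, page A is evicted.

A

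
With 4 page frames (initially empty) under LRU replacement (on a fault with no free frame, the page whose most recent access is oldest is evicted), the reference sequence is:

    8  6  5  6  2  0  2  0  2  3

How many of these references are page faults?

6

8 -> fault, frames [8]
6 -> fault, frames [8, 6]
5 -> fault, frames [8, 6, 5]
6 -> hit
2 -> fault, frames [8, 5, 6, 2]
0 -> fault, evict 8, frames [5, 6, 2, 0]
2 -> hit
0 -> hit
2 -> hit
3 -> fault, evict 5, frames [6, 0, 2, 3]
Page faults: 6.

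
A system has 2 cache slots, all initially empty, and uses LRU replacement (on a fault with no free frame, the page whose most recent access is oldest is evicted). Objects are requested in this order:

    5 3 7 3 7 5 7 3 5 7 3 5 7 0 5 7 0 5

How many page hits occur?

3

5 → miss, frames [5]
3 → miss, frames [5, 3]
7 → miss, evict 5, frames [3, 7]
3 → hit
7 → hit
5 → miss, evict 3, frames [7, 5]
7 → hit
3 → miss, evict 5, frames [7, 3]
5 → miss, evict 7, frames [3, 5]
7 → miss, evict 3, frames [5, 7]
3 → miss, evict 5, frames [7, 3]
5 → miss, evict 7, frames [3, 5]
7 → miss, evict 3, frames [5, 7]
0 → miss, evict 5, frames [7, 0]
5 → miss, evict 7, frames [0, 5]
7 → miss, evict 0, frames [5, 7]
0 → miss, evict 5, frames [7, 0]
5 → miss, evict 7, frames [0, 5]
Hits: 3.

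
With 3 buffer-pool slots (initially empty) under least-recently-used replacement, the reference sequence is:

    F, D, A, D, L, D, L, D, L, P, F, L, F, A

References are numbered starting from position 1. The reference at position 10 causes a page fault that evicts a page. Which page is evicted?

pos 1: F → miss, frames {F}
pos 2: D → miss, frames {F,D}
pos 3: A → miss, frames {F,D,A}
pos 4: D → hit
pos 5: L → miss, evict F, frames {A,D,L}
pos 6: D → hit
pos 7: L → hit
pos 8: D → hit
pos 9: L → hit
pos 10: P → miss, evict A, frames {D,L,P}
At position 10, page A is evicted.

A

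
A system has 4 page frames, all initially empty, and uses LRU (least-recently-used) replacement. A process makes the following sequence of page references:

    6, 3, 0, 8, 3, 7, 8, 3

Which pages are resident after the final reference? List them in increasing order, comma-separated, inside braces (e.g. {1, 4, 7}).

6 -> fault, frames [6]
3 -> fault, frames [6, 3]
0 -> fault, frames [6, 3, 0]
8 -> fault, frames [6, 3, 0, 8]
3 -> hit
7 -> fault, evict 6, frames [0, 8, 3, 7]
8 -> hit
3 -> hit

{0, 3, 7, 8}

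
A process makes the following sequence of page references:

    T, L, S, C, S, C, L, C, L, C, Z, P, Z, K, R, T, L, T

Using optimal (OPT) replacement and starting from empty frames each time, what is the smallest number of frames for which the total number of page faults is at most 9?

3

f=1: 18 faults
f=2: 11 faults
f=3: 9 faults
f=4: 8 faults
f=5: 8 faults
f=6: 8 faults
f=7: 8 faults
f=8: 8 faults
Smallest f with faults ≤ 9 is 3.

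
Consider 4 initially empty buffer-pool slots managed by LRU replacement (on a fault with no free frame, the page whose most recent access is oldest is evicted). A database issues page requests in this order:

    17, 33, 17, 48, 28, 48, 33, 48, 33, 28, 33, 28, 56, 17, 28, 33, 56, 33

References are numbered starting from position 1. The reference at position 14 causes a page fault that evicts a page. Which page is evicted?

48

pos 1: 17: miss, frames (17)
pos 2: 33: miss, frames (17 33)
pos 3: 17: hit
pos 4: 48: miss, frames (33 17 48)
pos 5: 28: miss, frames (33 17 48 28)
pos 6: 48: hit
pos 7: 33: hit
pos 8: 48: hit
pos 9: 33: hit
pos 10: 28: hit
pos 11: 33: hit
pos 12: 28: hit
pos 13: 56: miss, evict 17, frames (48 33 28 56)
pos 14: 17: miss, evict 48, frames (33 28 56 17)
At position 14, page 48 is evicted.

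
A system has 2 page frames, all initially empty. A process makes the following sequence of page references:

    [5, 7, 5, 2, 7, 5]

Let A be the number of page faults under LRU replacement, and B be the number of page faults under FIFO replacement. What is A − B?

1

Under LRU: F F . F F F → 5 faults.
Under FIFO: F F . F . F → 4 faults.
A − B = 5 − 4 = 1.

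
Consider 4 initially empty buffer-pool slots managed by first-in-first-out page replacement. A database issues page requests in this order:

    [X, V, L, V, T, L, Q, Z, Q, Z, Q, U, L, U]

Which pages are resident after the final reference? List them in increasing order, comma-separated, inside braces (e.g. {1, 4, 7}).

X -> miss, frames [X]
V -> miss, frames [X, V]
L -> miss, frames [X, V, L]
V -> hit
T -> miss, frames [X, V, L, T]
L -> hit
Q -> miss, evict X, frames [V, L, T, Q]
Z -> miss, evict V, frames [L, T, Q, Z]
Q -> hit
Z -> hit
Q -> hit
U -> miss, evict L, frames [T, Q, Z, U]
L -> miss, evict T, frames [Q, Z, U, L]
U -> hit

{L, Q, U, Z}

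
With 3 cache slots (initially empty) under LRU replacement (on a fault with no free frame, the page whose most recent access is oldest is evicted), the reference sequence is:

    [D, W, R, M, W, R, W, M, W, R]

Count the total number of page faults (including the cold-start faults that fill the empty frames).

4

D: miss, frames (D)
W: miss, frames (D W)
R: miss, frames (D W R)
M: miss, evict D, frames (W R M)
W: hit
R: hit
W: hit
M: hit
W: hit
R: hit
Page faults: 4.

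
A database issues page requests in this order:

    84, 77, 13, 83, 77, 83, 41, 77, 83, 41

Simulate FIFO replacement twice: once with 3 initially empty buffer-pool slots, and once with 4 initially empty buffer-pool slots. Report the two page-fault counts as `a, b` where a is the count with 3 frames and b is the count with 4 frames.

6, 5

3 frames: F F F F . . F F . . → 6 faults.
4 frames: F F F F . . F . . . → 5 faults.
5 < 6: adding a frame reduced faults, as is typical.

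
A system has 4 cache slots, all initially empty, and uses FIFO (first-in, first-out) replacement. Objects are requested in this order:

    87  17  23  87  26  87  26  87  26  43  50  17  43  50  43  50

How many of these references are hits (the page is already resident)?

9

87 -> miss, frames [87]
17 -> miss, frames [87, 17]
23 -> miss, frames [87, 17, 23]
87 -> hit
26 -> miss, frames [87, 17, 23, 26]
87 -> hit
26 -> hit
87 -> hit
26 -> hit
43 -> miss, evict 87, frames [17, 23, 26, 43]
50 -> miss, evict 17, frames [23, 26, 43, 50]
17 -> miss, evict 23, frames [26, 43, 50, 17]
43 -> hit
50 -> hit
43 -> hit
50 -> hit
Hits: 9.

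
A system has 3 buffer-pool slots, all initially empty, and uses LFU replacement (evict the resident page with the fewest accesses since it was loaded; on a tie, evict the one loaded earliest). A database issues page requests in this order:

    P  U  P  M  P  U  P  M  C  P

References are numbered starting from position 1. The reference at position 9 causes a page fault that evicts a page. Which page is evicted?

pos 1: P -> fault, frames (P)
pos 2: U -> fault, frames (P U)
pos 3: P -> hit
pos 4: M -> fault, frames (P U M)
pos 5: P -> hit
pos 6: U -> hit
pos 7: P -> hit
pos 8: M -> hit
pos 9: C -> fault, evict U, frames (P M C)
At position 9, page U is evicted.

U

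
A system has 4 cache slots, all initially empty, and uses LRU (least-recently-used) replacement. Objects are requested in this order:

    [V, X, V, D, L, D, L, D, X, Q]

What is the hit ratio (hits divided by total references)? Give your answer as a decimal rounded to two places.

0.50

V → fault, frames {V}
X → fault, frames {V,X}
V → hit
D → fault, frames {X,V,D}
L → fault, frames {X,V,D,L}
D → hit
L → hit
D → hit
X → hit
Q → fault, evict V, frames {L,D,X,Q}
Hits: 5 of 10 references → 5/10 = 0.5000.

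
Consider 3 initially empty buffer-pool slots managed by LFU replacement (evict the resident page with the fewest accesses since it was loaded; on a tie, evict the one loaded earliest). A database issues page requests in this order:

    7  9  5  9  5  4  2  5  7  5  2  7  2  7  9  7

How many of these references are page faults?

10

7 → fault, frames {7}
9 → fault, frames {7,9}
5 → fault, frames {7,9,5}
9 → hit
5 → hit
4 → fault, evict 7, frames {9,5,4}
2 → fault, evict 4, frames {9,5,2}
5 → hit
7 → fault, evict 2, frames {9,5,7}
5 → hit
2 → fault, evict 7, frames {9,5,2}
7 → fault, evict 2, frames {9,5,7}
2 → fault, evict 7, frames {9,5,2}
7 → fault, evict 2, frames {9,5,7}
9 → hit
7 → hit
Page faults: 10.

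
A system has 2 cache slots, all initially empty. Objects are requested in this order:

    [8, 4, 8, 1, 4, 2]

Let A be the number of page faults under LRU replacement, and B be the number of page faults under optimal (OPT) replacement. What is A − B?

1

Under LRU: F F . F F F → 5 faults.
Under OPT: F F . F . F → 4 faults.
A − B = 5 − 4 = 1.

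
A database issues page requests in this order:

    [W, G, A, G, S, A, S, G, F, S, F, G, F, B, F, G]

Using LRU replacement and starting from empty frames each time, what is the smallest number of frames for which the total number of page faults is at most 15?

2

f=1: 16 faults
f=2: 11 faults
f=3: 6 faults
f=4: 6 faults
f=5: 6 faults
f=6: 6 faults
Smallest f with faults ≤ 15 is 2.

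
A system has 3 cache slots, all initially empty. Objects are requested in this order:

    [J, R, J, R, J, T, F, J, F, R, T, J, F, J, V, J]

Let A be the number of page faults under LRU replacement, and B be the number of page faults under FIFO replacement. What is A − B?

-1

Under LRU: F F . . . F F . . F F F F . F . → 9 faults.
Under FIFO: F F . . . F F F . F F . F F F . → 10 faults.
A − B = 9 − 10 = -1.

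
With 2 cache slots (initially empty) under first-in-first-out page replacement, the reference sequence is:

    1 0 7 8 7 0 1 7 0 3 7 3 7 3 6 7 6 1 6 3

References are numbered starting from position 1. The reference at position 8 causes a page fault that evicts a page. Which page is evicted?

0

pos 1: 1 → miss, frames (1)
pos 2: 0 → miss, frames (1 0)
pos 3: 7 → miss, evict 1, frames (0 7)
pos 4: 8 → miss, evict 0, frames (7 8)
pos 5: 7 → hit
pos 6: 0 → miss, evict 7, frames (8 0)
pos 7: 1 → miss, evict 8, frames (0 1)
pos 8: 7 → miss, evict 0, frames (1 7)
At position 8, page 0 is evicted.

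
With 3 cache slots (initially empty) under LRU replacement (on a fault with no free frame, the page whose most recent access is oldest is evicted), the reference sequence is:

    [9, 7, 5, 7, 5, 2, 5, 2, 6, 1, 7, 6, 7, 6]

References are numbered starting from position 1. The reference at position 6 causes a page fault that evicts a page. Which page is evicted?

pos 1: 9: miss, frames (9)
pos 2: 7: miss, frames (9 7)
pos 3: 5: miss, frames (9 7 5)
pos 4: 7: hit
pos 5: 5: hit
pos 6: 2: miss, evict 9, frames (7 5 2)
At position 6, page 9 is evicted.

9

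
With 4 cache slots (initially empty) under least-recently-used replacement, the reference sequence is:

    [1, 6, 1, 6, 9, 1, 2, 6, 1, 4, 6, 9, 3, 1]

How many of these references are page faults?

1 → miss, frames (1)
6 → miss, frames (1 6)
1 → hit
6 → hit
9 → miss, frames (1 6 9)
1 → hit
2 → miss, frames (6 9 1 2)
6 → hit
1 → hit
4 → miss, evict 9, frames (2 6 1 4)
6 → hit
9 → miss, evict 2, frames (1 4 6 9)
3 → miss, evict 1, frames (4 6 9 3)
1 → miss, evict 4, frames (6 9 3 1)
Page faults: 8.

8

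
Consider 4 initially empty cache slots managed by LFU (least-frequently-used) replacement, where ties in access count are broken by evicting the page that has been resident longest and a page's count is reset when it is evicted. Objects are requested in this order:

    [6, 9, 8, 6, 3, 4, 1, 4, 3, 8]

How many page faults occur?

7

6 -> miss, frames [6]
9 -> miss, frames [6, 9]
8 -> miss, frames [6, 9, 8]
6 -> hit
3 -> miss, frames [6, 9, 8, 3]
4 -> miss, evict 9, frames [6, 8, 3, 4]
1 -> miss, evict 8, frames [6, 3, 4, 1]
4 -> hit
3 -> hit
8 -> miss, evict 1, frames [6, 3, 4, 8]
Page faults: 7.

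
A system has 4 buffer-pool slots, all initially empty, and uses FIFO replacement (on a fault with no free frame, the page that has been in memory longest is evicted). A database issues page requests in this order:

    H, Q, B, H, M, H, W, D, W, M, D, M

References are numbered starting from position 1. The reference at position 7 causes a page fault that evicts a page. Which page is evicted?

H

pos 1: H → fault, frames {H}
pos 2: Q → fault, frames {H,Q}
pos 3: B → fault, frames {H,Q,B}
pos 4: H → hit
pos 5: M → fault, frames {H,Q,B,M}
pos 6: H → hit
pos 7: W → fault, evict H, frames {Q,B,M,W}
At position 7, page H is evicted.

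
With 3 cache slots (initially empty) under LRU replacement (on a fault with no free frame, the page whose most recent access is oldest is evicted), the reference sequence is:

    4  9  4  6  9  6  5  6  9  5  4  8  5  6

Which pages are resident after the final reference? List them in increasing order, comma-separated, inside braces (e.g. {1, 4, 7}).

{5, 6, 8}

4 → miss, frames {4}
9 → miss, frames {4,9}
4 → hit
6 → miss, frames {9,4,6}
9 → hit
6 → hit
5 → miss, evict 4, frames {9,6,5}
6 → hit
9 → hit
5 → hit
4 → miss, evict 6, frames {9,5,4}
8 → miss, evict 9, frames {5,4,8}
5 → hit
6 → miss, evict 4, frames {8,5,6}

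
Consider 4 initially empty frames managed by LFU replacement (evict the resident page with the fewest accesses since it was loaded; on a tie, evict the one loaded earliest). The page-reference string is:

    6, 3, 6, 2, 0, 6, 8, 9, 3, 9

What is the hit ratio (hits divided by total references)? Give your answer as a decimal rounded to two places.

0.30

6 → fault, frames (6)
3 → fault, frames (6 3)
6 → hit
2 → fault, frames (6 3 2)
0 → fault, frames (6 3 2 0)
6 → hit
8 → fault, evict 3, frames (6 2 0 8)
9 → fault, evict 2, frames (6 0 8 9)
3 → fault, evict 0, frames (6 8 9 3)
9 → hit
Hits: 3 of 10 references → 3/10 = 0.3000.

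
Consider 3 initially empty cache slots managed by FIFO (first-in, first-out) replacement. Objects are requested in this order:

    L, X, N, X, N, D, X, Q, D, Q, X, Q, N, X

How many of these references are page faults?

7

L -> miss, frames (L)
X -> miss, frames (L X)
N -> miss, frames (L X N)
X -> hit
N -> hit
D -> miss, evict L, frames (X N D)
X -> hit
Q -> miss, evict X, frames (N D Q)
D -> hit
Q -> hit
X -> miss, evict N, frames (D Q X)
Q -> hit
N -> miss, evict D, frames (Q X N)
X -> hit
Page faults: 7.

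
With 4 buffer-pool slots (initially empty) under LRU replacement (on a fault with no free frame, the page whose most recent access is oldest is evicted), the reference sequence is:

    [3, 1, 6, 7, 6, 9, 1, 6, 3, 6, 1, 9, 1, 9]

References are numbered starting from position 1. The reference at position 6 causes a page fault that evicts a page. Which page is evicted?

3

pos 1: 3: fault, frames (3)
pos 2: 1: fault, frames (3 1)
pos 3: 6: fault, frames (3 1 6)
pos 4: 7: fault, frames (3 1 6 7)
pos 5: 6: hit
pos 6: 9: fault, evict 3, frames (1 7 6 9)
At position 6, page 3 is evicted.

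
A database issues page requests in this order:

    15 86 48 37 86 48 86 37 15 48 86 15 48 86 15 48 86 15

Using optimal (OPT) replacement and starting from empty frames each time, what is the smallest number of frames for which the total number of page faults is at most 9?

3

f=1: 18 faults
f=2: 11 faults
f=3: 5 faults
f=4: 4 faults
Smallest f with faults ≤ 9 is 3.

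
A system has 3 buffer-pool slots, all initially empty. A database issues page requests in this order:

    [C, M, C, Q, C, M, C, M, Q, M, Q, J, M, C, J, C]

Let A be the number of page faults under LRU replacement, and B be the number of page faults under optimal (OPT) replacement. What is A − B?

1

Under LRU: F F . F . . . . . . . F . F . . → 5 faults.
Under OPT: F F . F . . . . . . . F . . . . → 4 faults.
A − B = 5 − 4 = 1.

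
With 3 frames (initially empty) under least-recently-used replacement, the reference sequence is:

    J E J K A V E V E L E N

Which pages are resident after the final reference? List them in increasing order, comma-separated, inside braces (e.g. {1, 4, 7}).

{E, L, N}

J -> fault, frames [J]
E -> fault, frames [J, E]
J -> hit
K -> fault, frames [E, J, K]
A -> fault, evict E, frames [J, K, A]
V -> fault, evict J, frames [K, A, V]
E -> fault, evict K, frames [A, V, E]
V -> hit
E -> hit
L -> fault, evict A, frames [V, E, L]
E -> hit
N -> fault, evict V, frames [L, E, N]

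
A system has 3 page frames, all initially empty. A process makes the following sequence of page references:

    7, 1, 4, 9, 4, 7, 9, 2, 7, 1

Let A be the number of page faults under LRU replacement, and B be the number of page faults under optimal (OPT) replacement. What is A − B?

1

Under LRU: F F F F . F . F . F → 7 faults.
Under OPT: F F F F . . . F . F → 6 faults.
A − B = 7 − 6 = 1.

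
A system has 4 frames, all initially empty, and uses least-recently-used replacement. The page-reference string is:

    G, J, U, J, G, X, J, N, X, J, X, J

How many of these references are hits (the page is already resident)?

G → miss, frames [G]
J → miss, frames [G, J]
U → miss, frames [G, J, U]
J → hit
G → hit
X → miss, frames [U, J, G, X]
J → hit
N → miss, evict U, frames [G, X, J, N]
X → hit
J → hit
X → hit
J → hit
Hits: 7.

7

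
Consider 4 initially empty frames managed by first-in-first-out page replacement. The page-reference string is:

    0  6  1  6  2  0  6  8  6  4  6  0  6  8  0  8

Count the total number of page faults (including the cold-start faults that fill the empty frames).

8

0 → fault, frames [0]
6 → fault, frames [0, 6]
1 → fault, frames [0, 6, 1]
6 → hit
2 → fault, frames [0, 6, 1, 2]
0 → hit
6 → hit
8 → fault, evict 0, frames [6, 1, 2, 8]
6 → hit
4 → fault, evict 6, frames [1, 2, 8, 4]
6 → fault, evict 1, frames [2, 8, 4, 6]
0 → fault, evict 2, frames [8, 4, 6, 0]
6 → hit
8 → hit
0 → hit
8 → hit
Page faults: 8.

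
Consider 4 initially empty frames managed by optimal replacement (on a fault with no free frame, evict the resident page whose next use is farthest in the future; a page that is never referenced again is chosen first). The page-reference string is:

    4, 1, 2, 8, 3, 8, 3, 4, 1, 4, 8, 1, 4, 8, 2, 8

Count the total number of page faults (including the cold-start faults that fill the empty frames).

6

4: miss, frames (4)
1: miss, frames (4 1)
2: miss, frames (4 1 2)
8: miss, frames (4 1 2 8)
3: miss, evict 2, frames (4 1 8 3)
8: hit
3: hit
4: hit
1: hit
4: hit
8: hit
1: hit
4: hit
8: hit
2: miss, evict 3, frames (4 1 8 2)
8: hit
Page faults: 6.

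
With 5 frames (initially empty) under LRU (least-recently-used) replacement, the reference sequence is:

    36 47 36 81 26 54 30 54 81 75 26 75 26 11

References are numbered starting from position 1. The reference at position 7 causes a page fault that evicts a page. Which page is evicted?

pos 1: 36: fault, frames (36)
pos 2: 47: fault, frames (36 47)
pos 3: 36: hit
pos 4: 81: fault, frames (47 36 81)
pos 5: 26: fault, frames (47 36 81 26)
pos 6: 54: fault, frames (47 36 81 26 54)
pos 7: 30: fault, evict 47, frames (36 81 26 54 30)
At position 7, page 47 is evicted.

47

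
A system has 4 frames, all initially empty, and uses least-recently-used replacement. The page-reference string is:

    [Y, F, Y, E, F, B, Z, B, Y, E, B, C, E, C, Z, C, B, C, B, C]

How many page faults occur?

Y: miss, frames (Y)
F: miss, frames (Y F)
Y: hit
E: miss, frames (F Y E)
F: hit
B: miss, frames (Y E F B)
Z: miss, evict Y, frames (E F B Z)
B: hit
Y: miss, evict E, frames (F Z B Y)
E: miss, evict F, frames (Z B Y E)
B: hit
C: miss, evict Z, frames (Y E B C)
E: hit
C: hit
Z: miss, evict Y, frames (B E C Z)
C: hit
B: hit
C: hit
B: hit
C: hit
Page faults: 9.

9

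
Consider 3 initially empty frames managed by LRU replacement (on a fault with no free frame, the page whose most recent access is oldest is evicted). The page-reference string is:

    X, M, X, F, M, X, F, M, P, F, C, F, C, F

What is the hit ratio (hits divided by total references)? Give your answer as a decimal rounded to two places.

0.64

X → miss, frames {X}
M → miss, frames {X,M}
X → hit
F → miss, frames {M,X,F}
M → hit
X → hit
F → hit
M → hit
P → miss, evict X, frames {F,M,P}
F → hit
C → miss, evict M, frames {P,F,C}
F → hit
C → hit
F → hit
Hits: 9 of 14 references → 9/14 = 0.6429.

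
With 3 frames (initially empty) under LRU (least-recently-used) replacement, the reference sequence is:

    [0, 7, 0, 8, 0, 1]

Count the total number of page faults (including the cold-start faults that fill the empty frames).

0 -> miss, frames (0)
7 -> miss, frames (0 7)
0 -> hit
8 -> miss, frames (7 0 8)
0 -> hit
1 -> miss, evict 7, frames (8 0 1)
Page faults: 4.

4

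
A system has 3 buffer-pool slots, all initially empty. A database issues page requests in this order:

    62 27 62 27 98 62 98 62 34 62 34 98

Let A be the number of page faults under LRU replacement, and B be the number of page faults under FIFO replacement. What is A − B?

-1

Under LRU: F F . . F . . . F . . . → 4 faults.
Under FIFO: F F . . F . . . F F . . → 5 faults.
A − B = 4 − 5 = -1.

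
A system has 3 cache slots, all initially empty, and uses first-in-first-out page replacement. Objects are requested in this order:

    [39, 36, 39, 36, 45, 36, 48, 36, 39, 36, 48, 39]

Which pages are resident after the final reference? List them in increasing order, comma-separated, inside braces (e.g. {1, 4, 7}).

{36, 39, 48}

39 → fault, frames (39)
36 → fault, frames (39 36)
39 → hit
36 → hit
45 → fault, frames (39 36 45)
36 → hit
48 → fault, evict 39, frames (36 45 48)
36 → hit
39 → fault, evict 36, frames (45 48 39)
36 → fault, evict 45, frames (48 39 36)
48 → hit
39 → hit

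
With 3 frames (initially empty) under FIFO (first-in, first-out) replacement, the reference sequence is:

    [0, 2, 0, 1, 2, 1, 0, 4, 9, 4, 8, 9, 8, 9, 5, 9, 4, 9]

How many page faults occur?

9

0 → miss, frames (0)
2 → miss, frames (0 2)
0 → hit
1 → miss, frames (0 2 1)
2 → hit
1 → hit
0 → hit
4 → miss, evict 0, frames (2 1 4)
9 → miss, evict 2, frames (1 4 9)
4 → hit
8 → miss, evict 1, frames (4 9 8)
9 → hit
8 → hit
9 → hit
5 → miss, evict 4, frames (9 8 5)
9 → hit
4 → miss, evict 9, frames (8 5 4)
9 → miss, evict 8, frames (5 4 9)
Page faults: 9.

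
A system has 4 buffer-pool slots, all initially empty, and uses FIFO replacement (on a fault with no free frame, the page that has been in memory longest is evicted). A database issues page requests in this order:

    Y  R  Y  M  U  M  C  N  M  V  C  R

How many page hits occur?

4

Y → miss, frames (Y)
R → miss, frames (Y R)
Y → hit
M → miss, frames (Y R M)
U → miss, frames (Y R M U)
M → hit
C → miss, evict Y, frames (R M U C)
N → miss, evict R, frames (M U C N)
M → hit
V → miss, evict M, frames (U C N V)
C → hit
R → miss, evict U, frames (C N V R)
Hits: 4.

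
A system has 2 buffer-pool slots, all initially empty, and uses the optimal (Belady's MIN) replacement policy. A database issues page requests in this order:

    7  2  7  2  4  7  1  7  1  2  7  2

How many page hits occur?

7

7 -> miss, frames {7}
2 -> miss, frames {7,2}
7 -> hit
2 -> hit
4 -> miss, evict 2, frames {7,4}
7 -> hit
1 -> miss, evict 4, frames {7,1}
7 -> hit
1 -> hit
2 -> miss, evict 1, frames {7,2}
7 -> hit
2 -> hit
Hits: 7.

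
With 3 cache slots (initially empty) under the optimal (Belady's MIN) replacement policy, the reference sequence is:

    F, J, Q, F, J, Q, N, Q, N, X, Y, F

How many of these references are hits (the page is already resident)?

F -> fault, frames [F]
J -> fault, frames [F, J]
Q -> fault, frames [F, J, Q]
F -> hit
J -> hit
Q -> hit
N -> fault, evict J, frames [F, Q, N]
Q -> hit
N -> hit
X -> fault, evict N, frames [F, Q, X]
Y -> fault, evict X, frames [F, Q, Y]
F -> hit
Hits: 6.

6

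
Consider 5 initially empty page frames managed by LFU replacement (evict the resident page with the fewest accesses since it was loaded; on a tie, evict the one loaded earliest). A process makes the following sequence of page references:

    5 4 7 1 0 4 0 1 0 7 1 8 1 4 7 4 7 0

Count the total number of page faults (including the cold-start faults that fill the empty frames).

6

5 → miss, frames [5]
4 → miss, frames [5, 4]
7 → miss, frames [5, 4, 7]
1 → miss, frames [5, 4, 7, 1]
0 → miss, frames [5, 4, 7, 1, 0]
4 → hit
0 → hit
1 → hit
0 → hit
7 → hit
1 → hit
8 → miss, evict 5, frames [4, 7, 1, 0, 8]
1 → hit
4 → hit
7 → hit
4 → hit
7 → hit
0 → hit
Page faults: 6.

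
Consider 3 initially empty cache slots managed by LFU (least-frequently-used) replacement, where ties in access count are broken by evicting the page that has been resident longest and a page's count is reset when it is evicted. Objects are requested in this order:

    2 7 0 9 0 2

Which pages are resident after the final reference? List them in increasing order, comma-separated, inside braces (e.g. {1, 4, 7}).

{0, 2, 9}

2 → fault, frames (2)
7 → fault, frames (2 7)
0 → fault, frames (2 7 0)
9 → fault, evict 2, frames (7 0 9)
0 → hit
2 → fault, evict 7, frames (0 9 2)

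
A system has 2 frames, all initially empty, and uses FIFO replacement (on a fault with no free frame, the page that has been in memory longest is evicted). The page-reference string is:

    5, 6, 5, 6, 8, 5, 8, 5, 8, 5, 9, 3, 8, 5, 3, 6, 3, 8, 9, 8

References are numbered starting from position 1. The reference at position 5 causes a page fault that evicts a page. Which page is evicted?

5

pos 1: 5 -> fault, frames (5)
pos 2: 6 -> fault, frames (5 6)
pos 3: 5 -> hit
pos 4: 6 -> hit
pos 5: 8 -> fault, evict 5, frames (6 8)
At position 5, page 5 is evicted.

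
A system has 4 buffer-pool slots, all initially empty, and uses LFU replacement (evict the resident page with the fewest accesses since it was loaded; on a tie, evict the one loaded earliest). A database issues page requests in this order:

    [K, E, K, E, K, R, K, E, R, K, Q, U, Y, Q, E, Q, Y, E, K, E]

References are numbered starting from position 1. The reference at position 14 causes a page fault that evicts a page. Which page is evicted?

pos 1: K → fault, frames [K]
pos 2: E → fault, frames [K, E]
pos 3: K → hit
pos 4: E → hit
pos 5: K → hit
pos 6: R → fault, frames [K, E, R]
pos 7: K → hit
pos 8: E → hit
pos 9: R → hit
pos 10: K → hit
pos 11: Q → fault, frames [K, E, R, Q]
pos 12: U → fault, evict Q, frames [K, E, R, U]
pos 13: Y → fault, evict U, frames [K, E, R, Y]
pos 14: Q → fault, evict Y, frames [K, E, R, Q]
At position 14, page Y is evicted.

Y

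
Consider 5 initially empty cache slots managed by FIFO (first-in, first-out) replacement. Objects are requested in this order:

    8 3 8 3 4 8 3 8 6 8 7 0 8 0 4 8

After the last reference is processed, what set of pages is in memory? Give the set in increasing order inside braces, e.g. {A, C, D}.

8 → miss, frames [8]
3 → miss, frames [8, 3]
8 → hit
3 → hit
4 → miss, frames [8, 3, 4]
8 → hit
3 → hit
8 → hit
6 → miss, frames [8, 3, 4, 6]
8 → hit
7 → miss, frames [8, 3, 4, 6, 7]
0 → miss, evict 8, frames [3, 4, 6, 7, 0]
8 → miss, evict 3, frames [4, 6, 7, 0, 8]
0 → hit
4 → hit
8 → hit

{0, 4, 6, 7, 8}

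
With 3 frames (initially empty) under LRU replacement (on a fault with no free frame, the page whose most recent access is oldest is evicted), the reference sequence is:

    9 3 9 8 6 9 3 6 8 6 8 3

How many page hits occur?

9 -> fault, frames (9)
3 -> fault, frames (9 3)
9 -> hit
8 -> fault, frames (3 9 8)
6 -> fault, evict 3, frames (9 8 6)
9 -> hit
3 -> fault, evict 8, frames (6 9 3)
6 -> hit
8 -> fault, evict 9, frames (3 6 8)
6 -> hit
8 -> hit
3 -> hit
Hits: 6.

6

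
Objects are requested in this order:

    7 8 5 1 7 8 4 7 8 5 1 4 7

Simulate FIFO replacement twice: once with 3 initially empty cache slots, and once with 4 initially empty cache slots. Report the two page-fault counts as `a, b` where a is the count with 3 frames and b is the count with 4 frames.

10, 11

3 frames: F F F F F F F . . F F . F → 10 faults.
4 frames: F F F F . . F F F F F F F → 11 faults.
11 > 10: adding a frame increased faults — Belady's anomaly.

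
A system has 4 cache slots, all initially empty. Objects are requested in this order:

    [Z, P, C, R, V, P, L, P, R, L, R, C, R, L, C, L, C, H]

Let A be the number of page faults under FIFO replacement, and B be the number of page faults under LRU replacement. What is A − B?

Under FIFO: F F F F F . F F . . . F F . . . . F → 10 faults.
Under LRU: F F F F F . F . . . . F . . . . . F → 8 faults.
A − B = 10 − 8 = 2.

2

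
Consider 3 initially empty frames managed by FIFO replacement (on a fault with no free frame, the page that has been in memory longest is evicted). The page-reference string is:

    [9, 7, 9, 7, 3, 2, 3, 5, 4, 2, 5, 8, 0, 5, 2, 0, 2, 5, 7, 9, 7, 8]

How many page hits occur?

9

9: fault, frames (9)
7: fault, frames (9 7)
9: hit
7: hit
3: fault, frames (9 7 3)
2: fault, evict 9, frames (7 3 2)
3: hit
5: fault, evict 7, frames (3 2 5)
4: fault, evict 3, frames (2 5 4)
2: hit
5: hit
8: fault, evict 2, frames (5 4 8)
0: fault, evict 5, frames (4 8 0)
5: fault, evict 4, frames (8 0 5)
2: fault, evict 8, frames (0 5 2)
0: hit
2: hit
5: hit
7: fault, evict 0, frames (5 2 7)
9: fault, evict 5, frames (2 7 9)
7: hit
8: fault, evict 2, frames (7 9 8)
Hits: 9.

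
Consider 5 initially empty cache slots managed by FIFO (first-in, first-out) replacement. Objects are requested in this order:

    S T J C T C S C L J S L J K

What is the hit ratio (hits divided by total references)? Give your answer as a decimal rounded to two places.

S → fault, frames (S)
T → fault, frames (S T)
J → fault, frames (S T J)
C → fault, frames (S T J C)
T → hit
C → hit
S → hit
C → hit
L → fault, frames (S T J C L)
J → hit
S → hit
L → hit
J → hit
K → fault, evict S, frames (T J C L K)
Hits: 8 of 14 references → 8/14 = 0.5714.

0.57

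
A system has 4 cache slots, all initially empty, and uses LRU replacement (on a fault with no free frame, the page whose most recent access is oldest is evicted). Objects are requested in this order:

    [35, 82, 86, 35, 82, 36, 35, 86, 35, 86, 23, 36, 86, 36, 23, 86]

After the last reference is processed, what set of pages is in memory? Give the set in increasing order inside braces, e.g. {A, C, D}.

35 -> miss, frames (35)
82 -> miss, frames (35 82)
86 -> miss, frames (35 82 86)
35 -> hit
82 -> hit
36 -> miss, frames (86 35 82 36)
35 -> hit
86 -> hit
35 -> hit
86 -> hit
23 -> miss, evict 82, frames (36 35 86 23)
36 -> hit
86 -> hit
36 -> hit
23 -> hit
86 -> hit

{23, 35, 36, 86}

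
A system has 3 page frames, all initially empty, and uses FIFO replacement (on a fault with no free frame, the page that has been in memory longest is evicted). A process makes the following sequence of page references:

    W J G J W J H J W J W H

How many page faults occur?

W -> miss, frames [W]
J -> miss, frames [W, J]
G -> miss, frames [W, J, G]
J -> hit
W -> hit
J -> hit
H -> miss, evict W, frames [J, G, H]
J -> hit
W -> miss, evict J, frames [G, H, W]
J -> miss, evict G, frames [H, W, J]
W -> hit
H -> hit
Page faults: 6.

6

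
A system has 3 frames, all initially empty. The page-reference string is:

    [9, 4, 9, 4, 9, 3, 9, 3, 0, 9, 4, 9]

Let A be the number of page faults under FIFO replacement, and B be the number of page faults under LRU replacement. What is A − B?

Under FIFO: F F . . . F . . F F F . → 6 faults.
Under LRU: F F . . . F . . F . F . → 5 faults.
A − B = 6 − 5 = 1.

1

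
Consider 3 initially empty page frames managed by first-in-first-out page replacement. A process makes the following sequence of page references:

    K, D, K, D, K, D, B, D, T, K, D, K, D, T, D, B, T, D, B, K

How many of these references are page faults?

K -> fault, frames (K)
D -> fault, frames (K D)
K -> hit
D -> hit
K -> hit
D -> hit
B -> fault, frames (K D B)
D -> hit
T -> fault, evict K, frames (D B T)
K -> fault, evict D, frames (B T K)
D -> fault, evict B, frames (T K D)
K -> hit
D -> hit
T -> hit
D -> hit
B -> fault, evict T, frames (K D B)
T -> fault, evict K, frames (D B T)
D -> hit
B -> hit
K -> fault, evict D, frames (B T K)
Page faults: 9.

9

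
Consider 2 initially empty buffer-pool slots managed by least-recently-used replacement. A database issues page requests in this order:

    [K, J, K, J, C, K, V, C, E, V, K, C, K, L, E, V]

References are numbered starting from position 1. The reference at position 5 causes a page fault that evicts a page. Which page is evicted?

pos 1: K -> miss, frames {K}
pos 2: J -> miss, frames {K,J}
pos 3: K -> hit
pos 4: J -> hit
pos 5: C -> miss, evict K, frames {J,C}
At position 5, page K is evicted.

K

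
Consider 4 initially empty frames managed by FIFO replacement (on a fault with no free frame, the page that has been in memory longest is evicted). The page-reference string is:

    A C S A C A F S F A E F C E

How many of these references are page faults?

A -> miss, frames (A)
C -> miss, frames (A C)
S -> miss, frames (A C S)
A -> hit
C -> hit
A -> hit
F -> miss, frames (A C S F)
S -> hit
F -> hit
A -> hit
E -> miss, evict A, frames (C S F E)
F -> hit
C -> hit
E -> hit
Page faults: 5.

5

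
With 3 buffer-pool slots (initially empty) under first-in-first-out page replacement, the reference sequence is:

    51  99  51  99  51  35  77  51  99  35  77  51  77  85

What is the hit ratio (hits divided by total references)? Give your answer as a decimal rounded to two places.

51 → miss, frames [51]
99 → miss, frames [51, 99]
51 → hit
99 → hit
51 → hit
35 → miss, frames [51, 99, 35]
77 → miss, evict 51, frames [99, 35, 77]
51 → miss, evict 99, frames [35, 77, 51]
99 → miss, evict 35, frames [77, 51, 99]
35 → miss, evict 77, frames [51, 99, 35]
77 → miss, evict 51, frames [99, 35, 77]
51 → miss, evict 99, frames [35, 77, 51]
77 → hit
85 → miss, evict 35, frames [77, 51, 85]
Hits: 4 of 14 references → 4/14 = 0.2857.

0.29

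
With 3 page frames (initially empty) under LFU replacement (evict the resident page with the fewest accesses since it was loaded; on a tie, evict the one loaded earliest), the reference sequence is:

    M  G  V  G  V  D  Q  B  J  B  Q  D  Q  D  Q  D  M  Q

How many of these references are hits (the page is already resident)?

2

M -> miss, frames [M]
G -> miss, frames [M, G]
V -> miss, frames [M, G, V]
G -> hit
V -> hit
D -> miss, evict M, frames [G, V, D]
Q -> miss, evict D, frames [G, V, Q]
B -> miss, evict Q, frames [G, V, B]
J -> miss, evict B, frames [G, V, J]
B -> miss, evict J, frames [G, V, B]
Q -> miss, evict B, frames [G, V, Q]
D -> miss, evict Q, frames [G, V, D]
Q -> miss, evict D, frames [G, V, Q]
D -> miss, evict Q, frames [G, V, D]
Q -> miss, evict D, frames [G, V, Q]
D -> miss, evict Q, frames [G, V, D]
M -> miss, evict D, frames [G, V, M]
Q -> miss, evict M, frames [G, V, Q]
Hits: 2.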